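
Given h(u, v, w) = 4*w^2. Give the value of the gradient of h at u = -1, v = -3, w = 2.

∂h/∂u = 0
∂h/∂v = 0
∂h/∂w = 8*w
∇h = (0, 0, 8*w)
At (-1, -3, 2): (0, 0, 16).

(0, 0, 16)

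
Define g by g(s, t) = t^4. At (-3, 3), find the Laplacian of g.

∂²g/∂s² = 0
∂²g/∂t² = 12*t^2
∇²g = 12*t^2
At (-3, 3): 108.

108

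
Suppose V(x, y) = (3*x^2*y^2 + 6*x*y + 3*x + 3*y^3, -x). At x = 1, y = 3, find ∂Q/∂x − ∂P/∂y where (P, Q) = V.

-106

∂V₂/∂x = -1
∂V₁/∂y = 6*x^2*y + 6*x + 9*y^2
Scalar curl = -6*x^2*y - 6*x - 9*y^2 - 1
At (1, 3): -106.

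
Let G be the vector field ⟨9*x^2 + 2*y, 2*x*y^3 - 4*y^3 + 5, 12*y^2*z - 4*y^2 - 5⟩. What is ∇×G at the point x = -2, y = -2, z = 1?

(-32, 0, -18)

(∇×G)₁ = ∂G₃/∂y − ∂G₂/∂z = 24*y*z - 8*y
(∇×G)₂ = ∂G₁/∂z − ∂G₃/∂x = 0
(∇×G)₃ = ∂G₂/∂x − ∂G₁/∂y = 2*y^3 - 2
∇×G = (24*y*z - 8*y, 0, 2*y^3 - 2)
At (-2, -2, 1): (-32, 0, -18).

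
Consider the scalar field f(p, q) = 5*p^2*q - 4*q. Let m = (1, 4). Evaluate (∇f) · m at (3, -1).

134

∂f/∂p = 10*p*q
∂f/∂q = 5*p^2 - 4
∇f at (3, -1) = (-30, 41)
∇f · m = (-30)(1) + (41)(4) = 134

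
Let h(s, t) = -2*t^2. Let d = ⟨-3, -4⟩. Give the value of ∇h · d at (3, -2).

∂h/∂s = 0
∂h/∂t = -4*t
∇h at (3, -2) = (0, 8)
∇h · d = (0)(-3) + (8)(-4) = -32

-32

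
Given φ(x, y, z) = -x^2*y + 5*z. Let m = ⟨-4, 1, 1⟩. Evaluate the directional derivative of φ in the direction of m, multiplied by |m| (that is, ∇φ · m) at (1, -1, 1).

∂φ/∂x = -2*x*y
∂φ/∂y = -x^2
∂φ/∂z = 5
∇φ at (1, -1, 1) = (2, -1, 5)
∇φ · m = (2)(-4) + (-1)(1) + (5)(1) = -4

-4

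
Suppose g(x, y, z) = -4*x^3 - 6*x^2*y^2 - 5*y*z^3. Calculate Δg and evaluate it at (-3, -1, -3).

∂²g/∂x² = -12*(2*x + y^2)
∂²g/∂y² = -12*x^2
∂²g/∂z² = -30*y*z
∇²g = -12*x^2 - 24*x - 12*y^2 - 30*y*z
At (-3, -1, -3): -138.

-138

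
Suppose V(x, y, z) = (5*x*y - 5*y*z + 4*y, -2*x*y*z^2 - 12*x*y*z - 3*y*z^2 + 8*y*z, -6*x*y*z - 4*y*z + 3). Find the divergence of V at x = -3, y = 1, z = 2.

119

∂V₁/∂x = 5*y
∂V₂/∂y = -2*x*z^2 - 12*x*z - 3*z^2 + 8*z
∂V₃/∂z = -6*x*y - 4*y
∇·V = -6*x*y - 2*x*z^2 - 12*x*z + y - 3*z^2 + 8*z
At (-3, 1, 2): 119.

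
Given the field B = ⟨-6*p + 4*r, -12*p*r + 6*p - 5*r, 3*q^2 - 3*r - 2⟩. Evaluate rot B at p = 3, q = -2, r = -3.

(29, 4, 42)

(∇×B)₁ = ∂B₃/∂q − ∂B₂/∂r = 12*p + 6*q + 5
(∇×B)₂ = ∂B₁/∂r − ∂B₃/∂p = 4
(∇×B)₃ = ∂B₂/∂p − ∂B₁/∂q = -12*r + 6
∇×B = (12*p + 6*q + 5, 4, -12*r + 6)
At (3, -2, -3): (29, 4, 42).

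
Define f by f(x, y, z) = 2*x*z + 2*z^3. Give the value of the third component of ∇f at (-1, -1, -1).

(∇f)_3 = ∂f/∂z = 2*x + 6*z^2
At (-1, -1, -1): 4.

4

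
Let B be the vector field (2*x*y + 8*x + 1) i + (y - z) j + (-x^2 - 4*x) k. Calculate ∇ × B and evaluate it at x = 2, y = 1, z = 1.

(∇×B)₁ = ∂B₃/∂y − ∂B₂/∂z = 1
(∇×B)₂ = ∂B₁/∂z − ∂B₃/∂x = 2*x + 4
(∇×B)₃ = ∂B₂/∂x − ∂B₁/∂y = -2*x
∇×B = (1, 2*x + 4, -2*x)
At (2, 1, 1): (1, 8, -4).

(1, 8, -4)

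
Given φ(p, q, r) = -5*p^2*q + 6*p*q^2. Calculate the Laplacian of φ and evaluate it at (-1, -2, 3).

8

∂²φ/∂p² = -10*q
∂²φ/∂q² = 12*p
∂²φ/∂r² = 0
∇²φ = 12*p - 10*q
At (-1, -2, 3): 8.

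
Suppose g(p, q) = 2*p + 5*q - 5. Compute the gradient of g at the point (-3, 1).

∂g/∂p = 2
∂g/∂q = 5
∇g = (2, 5)
At (-3, 1): (2, 5).

(2, 5)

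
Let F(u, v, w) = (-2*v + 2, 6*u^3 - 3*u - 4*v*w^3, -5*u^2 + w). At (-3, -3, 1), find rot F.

(∇×F)₁ = ∂F₃/∂v − ∂F₂/∂w = 12*v*w^2
(∇×F)₂ = ∂F₁/∂w − ∂F₃/∂u = 10*u
(∇×F)₃ = ∂F₂/∂u − ∂F₁/∂v = 18*u^2 - 1
∇×F = (12*v*w^2, 10*u, 18*u^2 - 1)
At (-3, -3, 1): (-36, -30, 161).

(-36, -30, 161)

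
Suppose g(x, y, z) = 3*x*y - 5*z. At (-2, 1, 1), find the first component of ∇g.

3

(∇g)_1 = ∂g/∂x = 3*y
At (-2, 1, 1): 3.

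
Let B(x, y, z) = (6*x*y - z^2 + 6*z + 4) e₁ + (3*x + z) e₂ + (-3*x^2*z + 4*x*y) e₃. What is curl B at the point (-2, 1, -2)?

(-9, 30, 15)

(∇×B)₁ = ∂B₃/∂y − ∂B₂/∂z = 4*x - 1
(∇×B)₂ = ∂B₁/∂z − ∂B₃/∂x = 6*x*z - 4*y - 2*z + 6
(∇×B)₃ = ∂B₂/∂x − ∂B₁/∂y = -6*x + 3
∇×B = (4*x - 1, 6*x*z - 4*y - 2*z + 6, -6*x + 3)
At (-2, 1, -2): (-9, 30, 15).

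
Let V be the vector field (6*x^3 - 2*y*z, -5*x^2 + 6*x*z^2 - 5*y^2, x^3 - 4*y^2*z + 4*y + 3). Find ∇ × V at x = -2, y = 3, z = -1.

(4, -18, 24)

(∇×V)₁ = ∂V₃/∂y − ∂V₂/∂z = -12*x*z - 8*y*z + 4
(∇×V)₂ = ∂V₁/∂z − ∂V₃/∂x = -3*x^2 - 2*y
(∇×V)₃ = ∂V₂/∂x − ∂V₁/∂y = -10*x + 6*z^2 + 2*z
∇×V = (-12*x*z - 8*y*z + 4, -3*x^2 - 2*y, -10*x + 6*z^2 + 2*z)
At (-2, 3, -1): (4, -18, 24).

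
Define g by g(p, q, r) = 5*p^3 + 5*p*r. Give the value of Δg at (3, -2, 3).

∂²g/∂p² = 30*p
∂²g/∂q² = 0
∂²g/∂r² = 0
∇²g = 30*p
At (3, -2, 3): 90.

90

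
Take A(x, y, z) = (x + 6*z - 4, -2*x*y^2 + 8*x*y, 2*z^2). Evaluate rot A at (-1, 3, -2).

(0, 6, 6)

(∇×A)₁ = ∂A₃/∂y − ∂A₂/∂z = 0
(∇×A)₂ = ∂A₁/∂z − ∂A₃/∂x = 6
(∇×A)₃ = ∂A₂/∂x − ∂A₁/∂y = -2*y^2 + 8*y
∇×A = (0, 6, -2*y^2 + 8*y)
At (-1, 3, -2): (0, 6, 6).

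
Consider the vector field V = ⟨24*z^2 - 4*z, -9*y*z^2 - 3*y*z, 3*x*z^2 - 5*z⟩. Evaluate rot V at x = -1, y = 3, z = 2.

(∇×V)₁ = ∂V₃/∂y − ∂V₂/∂z = 18*y*z + 3*y
(∇×V)₂ = ∂V₁/∂z − ∂V₃/∂x = -3*z^2 + 48*z - 4
(∇×V)₃ = ∂V₂/∂x − ∂V₁/∂y = 0
∇×V = (18*y*z + 3*y, -3*z^2 + 48*z - 4, 0)
At (-1, 3, 2): (117, 80, 0).

(117, 80, 0)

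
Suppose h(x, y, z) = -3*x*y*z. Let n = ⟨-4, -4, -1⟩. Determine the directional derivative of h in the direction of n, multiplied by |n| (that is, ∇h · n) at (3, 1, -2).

∂h/∂x = -3*y*z
∂h/∂y = -3*x*z
∂h/∂z = -3*x*y
∇h at (3, 1, -2) = (6, 18, -9)
∇h · n = (6)(-4) + (18)(-4) + (-9)(-1) = -87

-87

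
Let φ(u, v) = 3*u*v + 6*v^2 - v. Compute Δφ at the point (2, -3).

12

∂²φ/∂u² = 0
∂²φ/∂v² = 12
∇²φ = 12
At (2, -3): 12.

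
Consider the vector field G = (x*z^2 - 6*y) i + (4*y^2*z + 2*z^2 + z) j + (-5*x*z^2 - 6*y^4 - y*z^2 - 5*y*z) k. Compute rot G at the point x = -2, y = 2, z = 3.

(∇×G)₁ = ∂G₃/∂y − ∂G₂/∂z = -24*y^3 - 4*y^2 - z^2 - 9*z - 1
(∇×G)₂ = ∂G₁/∂z − ∂G₃/∂x = 2*x*z + 5*z^2
(∇×G)₃ = ∂G₂/∂x − ∂G₁/∂y = 6
∇×G = (-24*y^3 - 4*y^2 - z^2 - 9*z - 1, 2*x*z + 5*z^2, 6)
At (-2, 2, 3): (-245, 33, 6).

(-245, 33, 6)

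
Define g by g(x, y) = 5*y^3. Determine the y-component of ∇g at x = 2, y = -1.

15

(∇g)_2 = ∂g/∂y = 15*y^2
At (2, -1): 15.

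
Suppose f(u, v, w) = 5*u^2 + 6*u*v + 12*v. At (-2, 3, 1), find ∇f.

(-2, 0, 0)

∂f/∂u = 10*u + 6*v
∂f/∂v = 6*u + 12
∂f/∂w = 0
∇f = (10*u + 6*v, 6*u + 12, 0)
At (-2, 3, 1): (-2, 0, 0).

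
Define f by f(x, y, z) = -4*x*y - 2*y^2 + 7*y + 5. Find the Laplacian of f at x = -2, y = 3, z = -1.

∂²f/∂x² = 0
∂²f/∂y² = -4
∂²f/∂z² = 0
∇²f = -4
At (-2, 3, -1): -4.

-4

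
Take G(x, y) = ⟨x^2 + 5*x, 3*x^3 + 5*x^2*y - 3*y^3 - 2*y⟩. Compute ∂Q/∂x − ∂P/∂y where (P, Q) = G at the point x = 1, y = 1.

19

∂G₂/∂x = 9*x^2 + 10*x*y
∂G₁/∂y = 0
Scalar curl = 9*x^2 + 10*x*y
At (1, 1): 19.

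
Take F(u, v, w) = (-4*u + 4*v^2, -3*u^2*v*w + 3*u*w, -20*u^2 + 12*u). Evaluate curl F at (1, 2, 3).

(∇×F)₁ = ∂F₃/∂v − ∂F₂/∂w = 3*u^2*v - 3*u
(∇×F)₂ = ∂F₁/∂w − ∂F₃/∂u = 40*u - 12
(∇×F)₃ = ∂F₂/∂u − ∂F₁/∂v = -6*u*v*w - 8*v + 3*w
∇×F = (3*u^2*v - 3*u, 40*u - 12, -6*u*v*w - 8*v + 3*w)
At (1, 2, 3): (3, 28, -43).

(3, 28, -43)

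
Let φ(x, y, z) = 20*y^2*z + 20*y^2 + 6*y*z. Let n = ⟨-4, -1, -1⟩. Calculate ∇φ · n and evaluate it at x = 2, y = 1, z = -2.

∂φ/∂x = 0
∂φ/∂y = 40*y*z + 40*y + 6*z
∂φ/∂z = 20*y^2 + 6*y
∇φ at (2, 1, -2) = (0, -52, 26)
∇φ · n = (0)(-4) + (-52)(-1) + (26)(-1) = 26

26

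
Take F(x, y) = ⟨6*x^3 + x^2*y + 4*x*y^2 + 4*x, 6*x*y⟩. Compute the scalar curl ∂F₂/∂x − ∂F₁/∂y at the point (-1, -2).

∂F₂/∂x = 6*y
∂F₁/∂y = x^2 + 8*x*y
Scalar curl = -x^2 - 8*x*y + 6*y
At (-1, -2): -29.

-29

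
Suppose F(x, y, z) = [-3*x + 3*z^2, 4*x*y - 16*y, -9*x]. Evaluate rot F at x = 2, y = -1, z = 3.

(∇×F)₁ = ∂F₃/∂y − ∂F₂/∂z = 0
(∇×F)₂ = ∂F₁/∂z − ∂F₃/∂x = 6*z + 9
(∇×F)₃ = ∂F₂/∂x − ∂F₁/∂y = 4*y
∇×F = (0, 6*z + 9, 4*y)
At (2, -1, 3): (0, 27, -4).

(0, 27, -4)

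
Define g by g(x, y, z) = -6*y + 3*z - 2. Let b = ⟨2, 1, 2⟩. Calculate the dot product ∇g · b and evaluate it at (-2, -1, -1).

0

∂g/∂x = 0
∂g/∂y = -6
∂g/∂z = 3
∇g at (-2, -1, -1) = (0, -6, 3)
∇g · b = (0)(2) + (-6)(1) + (3)(2) = 0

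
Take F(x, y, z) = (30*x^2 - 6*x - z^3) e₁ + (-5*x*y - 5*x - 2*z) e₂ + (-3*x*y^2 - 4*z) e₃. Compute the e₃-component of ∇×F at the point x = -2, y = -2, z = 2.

5

(∇×F)_3 = ∂F₂/∂x − ∂F₁/∂y
= -5*y - 5 − (0)
= -5*y - 5
At (-2, -2, 2): 5.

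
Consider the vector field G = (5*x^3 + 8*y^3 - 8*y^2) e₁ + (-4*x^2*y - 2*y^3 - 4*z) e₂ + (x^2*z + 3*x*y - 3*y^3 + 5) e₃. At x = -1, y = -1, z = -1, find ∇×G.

(-8, 1, -48)

(∇×G)₁ = ∂G₃/∂y − ∂G₂/∂z = 3*x - 9*y^2 + 4
(∇×G)₂ = ∂G₁/∂z − ∂G₃/∂x = -2*x*z - 3*y
(∇×G)₃ = ∂G₂/∂x − ∂G₁/∂y = -8*x*y - 24*y^2 + 16*y
∇×G = (3*x - 9*y^2 + 4, -2*x*z - 3*y, -8*x*y - 24*y^2 + 16*y)
At (-1, -1, -1): (-8, 1, -48).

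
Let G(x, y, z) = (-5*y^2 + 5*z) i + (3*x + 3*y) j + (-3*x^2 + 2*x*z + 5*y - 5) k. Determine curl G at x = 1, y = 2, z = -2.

(5, 15, 23)

(∇×G)₁ = ∂G₃/∂y − ∂G₂/∂z = 5
(∇×G)₂ = ∂G₁/∂z − ∂G₃/∂x = 6*x - 2*z + 5
(∇×G)₃ = ∂G₂/∂x − ∂G₁/∂y = 10*y + 3
∇×G = (5, 6*x - 2*z + 5, 10*y + 3)
At (1, 2, -2): (5, 15, 23).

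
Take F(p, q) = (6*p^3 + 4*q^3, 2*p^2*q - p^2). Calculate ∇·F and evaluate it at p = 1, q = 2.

∂F₁/∂p = 18*p^2
∂F₂/∂q = 2*p^2
∇·F = 20*p^2
At (1, 2): 20.

20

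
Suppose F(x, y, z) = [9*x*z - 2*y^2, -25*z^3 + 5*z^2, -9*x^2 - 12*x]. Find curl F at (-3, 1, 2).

(280, -69, 4)

(∇×F)₁ = ∂F₃/∂y − ∂F₂/∂z = 75*z^2 - 10*z
(∇×F)₂ = ∂F₁/∂z − ∂F₃/∂x = 27*x + 12
(∇×F)₃ = ∂F₂/∂x − ∂F₁/∂y = 4*y
∇×F = (75*z^2 - 10*z, 27*x + 12, 4*y)
At (-3, 1, 2): (280, -69, 4).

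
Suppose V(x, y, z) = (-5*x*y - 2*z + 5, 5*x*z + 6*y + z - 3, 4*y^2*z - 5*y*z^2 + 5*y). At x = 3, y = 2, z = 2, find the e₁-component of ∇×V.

(∇×V)_1 = ∂V₃/∂y − ∂V₂/∂z
= 8*y*z - 5*z^2 + 5 − (5*x + 1)
= -5*x + 8*y*z - 5*z^2 + 4
At (3, 2, 2): 1.

1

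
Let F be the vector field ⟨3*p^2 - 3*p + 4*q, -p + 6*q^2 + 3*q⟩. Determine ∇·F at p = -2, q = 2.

12

∂F₁/∂p = 6*p - 3
∂F₂/∂q = 12*q + 3
∇·F = 6*p + 12*q
At (-2, 2): 12.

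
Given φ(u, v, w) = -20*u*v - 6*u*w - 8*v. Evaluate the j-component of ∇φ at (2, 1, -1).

(∇φ)_2 = ∂φ/∂v = -20*u - 8
At (2, 1, -1): -48.

-48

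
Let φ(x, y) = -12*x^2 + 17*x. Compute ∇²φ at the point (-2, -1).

-24

∂²φ/∂x² = -24
∂²φ/∂y² = 0
∇²φ = -24
At (-2, -1): -24.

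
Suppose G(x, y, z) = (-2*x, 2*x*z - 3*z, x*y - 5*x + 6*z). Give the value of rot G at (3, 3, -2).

(0, 2, -4)

(∇×G)₁ = ∂G₃/∂y − ∂G₂/∂z = -x + 3
(∇×G)₂ = ∂G₁/∂z − ∂G₃/∂x = -y + 5
(∇×G)₃ = ∂G₂/∂x − ∂G₁/∂y = 2*z
∇×G = (-x + 3, -y + 5, 2*z)
At (3, 3, -2): (0, 2, -4).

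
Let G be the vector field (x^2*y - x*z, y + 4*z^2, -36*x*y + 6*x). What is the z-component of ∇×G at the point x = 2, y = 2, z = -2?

(∇×G)_3 = ∂G₂/∂x − ∂G₁/∂y
= 0 − (x^2)
= -x^2
At (2, 2, -2): -4.

-4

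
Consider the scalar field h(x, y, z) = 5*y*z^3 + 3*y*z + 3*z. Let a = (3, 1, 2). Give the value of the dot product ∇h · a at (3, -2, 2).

-200

∂h/∂x = 0
∂h/∂y = 5*z^3 + 3*z
∂h/∂z = 15*y*z^2 + 3*y + 3
∇h at (3, -2, 2) = (0, 46, -123)
∇h · a = (0)(3) + (46)(1) + (-123)(2) = -200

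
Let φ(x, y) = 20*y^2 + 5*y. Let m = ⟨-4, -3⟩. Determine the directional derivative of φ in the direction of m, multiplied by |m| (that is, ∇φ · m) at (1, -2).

∂φ/∂x = 0
∂φ/∂y = 40*y + 5
∇φ at (1, -2) = (0, -75)
∇φ · m = (0)(-4) + (-75)(-3) = 225

225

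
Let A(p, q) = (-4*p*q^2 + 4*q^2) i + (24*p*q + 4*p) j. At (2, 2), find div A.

∂A₁/∂p = -4*q^2
∂A₂/∂q = 24*p
∇·A = 24*p - 4*q^2
At (2, 2): 32.

32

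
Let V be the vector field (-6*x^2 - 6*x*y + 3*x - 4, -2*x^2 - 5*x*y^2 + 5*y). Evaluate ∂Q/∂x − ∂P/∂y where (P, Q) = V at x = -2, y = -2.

-24

∂V₂/∂x = -4*x - 5*y^2
∂V₁/∂y = -6*x
Scalar curl = 2*x - 5*y^2
At (-2, -2): -24.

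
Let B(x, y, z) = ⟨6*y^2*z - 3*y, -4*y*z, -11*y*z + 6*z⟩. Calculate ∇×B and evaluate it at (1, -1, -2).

(∇×B)₁ = ∂B₃/∂y − ∂B₂/∂z = 4*y - 11*z
(∇×B)₂ = ∂B₁/∂z − ∂B₃/∂x = 6*y^2
(∇×B)₃ = ∂B₂/∂x − ∂B₁/∂y = -12*y*z + 3
∇×B = (4*y - 11*z, 6*y^2, -12*y*z + 3)
At (1, -1, -2): (18, 6, -21).

(18, 6, -21)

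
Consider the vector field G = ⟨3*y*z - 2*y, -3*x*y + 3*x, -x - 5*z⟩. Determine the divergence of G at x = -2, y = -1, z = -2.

∂G₁/∂x = 0
∂G₂/∂y = -3*x
∂G₃/∂z = -5
∇·G = -3*x - 5
At (-2, -1, -2): 1.

1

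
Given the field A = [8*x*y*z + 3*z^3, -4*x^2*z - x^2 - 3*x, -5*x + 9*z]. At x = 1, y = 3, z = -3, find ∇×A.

(∇×A)₁ = ∂A₃/∂y − ∂A₂/∂z = 4*x^2
(∇×A)₂ = ∂A₁/∂z − ∂A₃/∂x = 8*x*y + 9*z^2 + 5
(∇×A)₃ = ∂A₂/∂x − ∂A₁/∂y = -16*x*z - 2*x - 3
∇×A = (4*x^2, 8*x*y + 9*z^2 + 5, -16*x*z - 2*x - 3)
At (1, 3, -3): (4, 110, 43).

(4, 110, 43)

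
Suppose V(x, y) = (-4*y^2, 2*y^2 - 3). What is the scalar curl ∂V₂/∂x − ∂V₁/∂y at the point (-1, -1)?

∂V₂/∂x = 0
∂V₁/∂y = -8*y
Scalar curl = 8*y
At (-1, -1): -8.

-8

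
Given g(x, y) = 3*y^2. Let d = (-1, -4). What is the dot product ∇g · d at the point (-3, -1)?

24

∂g/∂x = 0
∂g/∂y = 6*y
∇g at (-3, -1) = (0, -6)
∇g · d = (0)(-1) + (-6)(-4) = 24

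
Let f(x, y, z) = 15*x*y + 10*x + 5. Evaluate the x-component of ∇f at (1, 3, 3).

(∇f)_1 = ∂f/∂x = 15*y + 10
At (1, 3, 3): 55.

55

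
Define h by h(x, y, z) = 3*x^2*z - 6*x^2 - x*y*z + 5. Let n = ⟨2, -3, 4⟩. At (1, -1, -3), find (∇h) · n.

-59

∂h/∂x = 6*x*z - 12*x - y*z
∂h/∂y = -x*z
∂h/∂z = 3*x^2 - x*y
∇h at (1, -1, -3) = (-33, 3, 4)
∇h · n = (-33)(2) + (3)(-3) + (4)(4) = -59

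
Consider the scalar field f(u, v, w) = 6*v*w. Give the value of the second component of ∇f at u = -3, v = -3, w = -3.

-18

(∇f)_2 = ∂f/∂v = 6*w
At (-3, -3, -3): -18.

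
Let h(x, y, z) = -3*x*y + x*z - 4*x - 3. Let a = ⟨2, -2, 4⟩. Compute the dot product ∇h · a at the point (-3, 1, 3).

∂h/∂x = -3*y + z - 4
∂h/∂y = -3*x
∂h/∂z = x
∇h at (-3, 1, 3) = (-4, 9, -3)
∇h · a = (-4)(2) + (9)(-2) + (-3)(4) = -38

-38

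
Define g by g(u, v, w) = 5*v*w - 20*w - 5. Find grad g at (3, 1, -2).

∂g/∂u = 0
∂g/∂v = 5*w
∂g/∂w = 5*v - 20
∇g = (0, 5*w, 5*v - 20)
At (3, 1, -2): (0, -10, -15).

(0, -10, -15)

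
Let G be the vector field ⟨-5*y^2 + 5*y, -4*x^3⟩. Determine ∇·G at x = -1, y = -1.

0

∂G₁/∂x = 0
∂G₂/∂y = 0
∇·G = 0
At (-1, -1): 0.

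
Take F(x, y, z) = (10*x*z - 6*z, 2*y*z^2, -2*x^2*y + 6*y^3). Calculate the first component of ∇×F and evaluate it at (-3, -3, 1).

(∇×F)_1 = ∂F₃/∂y − ∂F₂/∂z
= -2*x^2 + 18*y^2 − (4*y*z)
= -2*x^2 + 18*y^2 - 4*y*z
At (-3, -3, 1): 156.

156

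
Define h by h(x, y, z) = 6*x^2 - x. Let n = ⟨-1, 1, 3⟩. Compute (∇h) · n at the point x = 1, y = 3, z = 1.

∂h/∂x = 12*x - 1
∂h/∂y = 0
∂h/∂z = 0
∇h at (1, 3, 1) = (11, 0, 0)
∇h · n = (11)(-1) + (0)(1) + (0)(3) = -11

-11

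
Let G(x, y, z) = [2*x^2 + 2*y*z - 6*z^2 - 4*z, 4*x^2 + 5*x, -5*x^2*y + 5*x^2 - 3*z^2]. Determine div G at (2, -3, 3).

-10

∂G₁/∂x = 4*x
∂G₂/∂y = 0
∂G₃/∂z = -6*z
∇·G = 4*x - 6*z
At (2, -3, 3): -10.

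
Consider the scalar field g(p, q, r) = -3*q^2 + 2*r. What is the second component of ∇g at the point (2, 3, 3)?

(∇g)_2 = ∂g/∂q = -6*q
At (2, 3, 3): -18.

-18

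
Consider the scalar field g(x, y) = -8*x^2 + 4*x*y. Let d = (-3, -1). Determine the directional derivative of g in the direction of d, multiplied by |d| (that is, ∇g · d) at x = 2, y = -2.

∂g/∂x = -16*x + 4*y
∂g/∂y = 4*x
∇g at (2, -2) = (-40, 8)
∇g · d = (-40)(-3) + (8)(-1) = 112

112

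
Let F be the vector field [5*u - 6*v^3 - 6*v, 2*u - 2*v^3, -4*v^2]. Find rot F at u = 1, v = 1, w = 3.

(∇×F)₁ = ∂F₃/∂v − ∂F₂/∂w = -8*v
(∇×F)₂ = ∂F₁/∂w − ∂F₃/∂u = 0
(∇×F)₃ = ∂F₂/∂u − ∂F₁/∂v = 18*v^2 + 8
∇×F = (-8*v, 0, 18*v^2 + 8)
At (1, 1, 3): (-8, 0, 26).

(-8, 0, 26)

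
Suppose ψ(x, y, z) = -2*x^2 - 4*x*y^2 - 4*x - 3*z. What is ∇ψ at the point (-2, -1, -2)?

∂ψ/∂x = -4*x - 4*y^2 - 4
∂ψ/∂y = -8*x*y
∂ψ/∂z = -3
∇ψ = (-4*x - 4*y^2 - 4, -8*x*y, -3)
At (-2, -1, -2): (0, -16, -3).

(0, -16, -3)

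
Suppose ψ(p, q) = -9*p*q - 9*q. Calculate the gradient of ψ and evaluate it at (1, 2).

(-18, -18)

∂ψ/∂p = -9*q
∂ψ/∂q = -9*p - 9
∇ψ = (-9*q, -9*p - 9)
At (1, 2): (-18, -18).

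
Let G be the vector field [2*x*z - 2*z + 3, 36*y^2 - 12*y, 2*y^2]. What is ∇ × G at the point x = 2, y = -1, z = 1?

(∇×G)₁ = ∂G₃/∂y − ∂G₂/∂z = 4*y
(∇×G)₂ = ∂G₁/∂z − ∂G₃/∂x = 2*x - 2
(∇×G)₃ = ∂G₂/∂x − ∂G₁/∂y = 0
∇×G = (4*y, 2*x - 2, 0)
At (2, -1, 1): (-4, 2, 0).

(-4, 2, 0)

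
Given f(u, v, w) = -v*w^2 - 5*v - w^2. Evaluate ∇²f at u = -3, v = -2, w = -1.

2

∂²f/∂u² = 0
∂²f/∂v² = 0
∂²f/∂w² = -2*(v + 1)
∇²f = -2*v - 2
At (-3, -2, -1): 2.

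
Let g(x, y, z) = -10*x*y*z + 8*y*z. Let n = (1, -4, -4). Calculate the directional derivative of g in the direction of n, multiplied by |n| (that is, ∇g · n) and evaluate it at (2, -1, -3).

∂g/∂x = -10*y*z
∂g/∂y = -10*x*z + 8*z
∂g/∂z = -10*x*y + 8*y
∇g at (2, -1, -3) = (-30, 36, 12)
∇g · n = (-30)(1) + (36)(-4) + (12)(-4) = -222

-222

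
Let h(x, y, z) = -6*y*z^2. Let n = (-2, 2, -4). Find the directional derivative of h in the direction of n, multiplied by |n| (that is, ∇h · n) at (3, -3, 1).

∂h/∂x = 0
∂h/∂y = -6*z^2
∂h/∂z = -12*y*z
∇h at (3, -3, 1) = (0, -6, 36)
∇h · n = (0)(-2) + (-6)(2) + (36)(-4) = -156

-156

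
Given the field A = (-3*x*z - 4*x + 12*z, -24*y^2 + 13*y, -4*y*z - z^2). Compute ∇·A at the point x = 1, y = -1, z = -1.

∂A₁/∂x = -3*z - 4
∂A₂/∂y = -48*y + 13
∂A₃/∂z = -4*y - 2*z
∇·A = -52*y - 5*z + 9
At (1, -1, -1): 66.

66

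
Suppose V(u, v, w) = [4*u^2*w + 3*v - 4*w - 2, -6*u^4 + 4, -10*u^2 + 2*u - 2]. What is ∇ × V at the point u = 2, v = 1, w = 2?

(0, 50, -195)

(∇×V)₁ = ∂V₃/∂v − ∂V₂/∂w = 0
(∇×V)₂ = ∂V₁/∂w − ∂V₃/∂u = 4*u^2 + 20*u - 6
(∇×V)₃ = ∂V₂/∂u − ∂V₁/∂v = -24*u^3 - 3
∇×V = (0, 4*u^2 + 20*u - 6, -24*u^3 - 3)
At (2, 1, 2): (0, 50, -195).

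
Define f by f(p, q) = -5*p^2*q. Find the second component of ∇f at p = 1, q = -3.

-5

(∇f)_2 = ∂f/∂q = -5*p^2
At (1, -3): -5.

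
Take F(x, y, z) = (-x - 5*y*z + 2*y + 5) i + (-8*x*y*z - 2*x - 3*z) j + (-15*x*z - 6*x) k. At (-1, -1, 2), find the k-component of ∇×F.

22

(∇×F)_3 = ∂F₂/∂x − ∂F₁/∂y
= -8*y*z - 2 − (-5*z + 2)
= -8*y*z + 5*z - 4
At (-1, -1, 2): 22.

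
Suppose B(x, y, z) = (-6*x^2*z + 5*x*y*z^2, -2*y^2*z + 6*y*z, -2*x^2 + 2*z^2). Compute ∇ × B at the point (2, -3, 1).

(36, -76, -10)

(∇×B)₁ = ∂B₃/∂y − ∂B₂/∂z = 2*y^2 - 6*y
(∇×B)₂ = ∂B₁/∂z − ∂B₃/∂x = -6*x^2 + 10*x*y*z + 4*x
(∇×B)₃ = ∂B₂/∂x − ∂B₁/∂y = -5*x*z^2
∇×B = (2*y^2 - 6*y, -6*x^2 + 10*x*y*z + 4*x, -5*x*z^2)
At (2, -3, 1): (36, -76, -10).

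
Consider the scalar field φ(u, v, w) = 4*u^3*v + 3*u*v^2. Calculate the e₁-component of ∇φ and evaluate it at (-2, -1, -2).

(∇φ)_1 = ∂φ/∂u = 12*u^2*v + 3*v^2
At (-2, -1, -2): -45.

-45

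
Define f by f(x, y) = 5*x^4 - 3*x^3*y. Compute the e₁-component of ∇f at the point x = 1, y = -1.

29

(∇f)_1 = ∂f/∂x = 20*x^3 - 9*x^2*y
At (1, -1): 29.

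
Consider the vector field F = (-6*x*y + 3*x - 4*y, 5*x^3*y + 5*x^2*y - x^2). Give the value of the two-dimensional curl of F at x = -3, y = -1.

-113

∂F₂/∂x = 15*x^2*y + 10*x*y - 2*x
∂F₁/∂y = -6*x - 4
Scalar curl = 15*x^2*y + 10*x*y + 4*x + 4
At (-3, -1): -113.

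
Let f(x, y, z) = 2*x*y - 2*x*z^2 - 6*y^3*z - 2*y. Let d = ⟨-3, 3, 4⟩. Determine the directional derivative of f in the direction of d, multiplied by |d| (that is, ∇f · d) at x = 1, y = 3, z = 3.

∂f/∂x = 2*y - 2*z^2
∂f/∂y = 2*x - 18*y^2*z - 2
∂f/∂z = -4*x*z - 6*y^3
∇f at (1, 3, 3) = (-12, -486, -174)
∇f · d = (-12)(-3) + (-486)(3) + (-174)(4) = -2118

-2118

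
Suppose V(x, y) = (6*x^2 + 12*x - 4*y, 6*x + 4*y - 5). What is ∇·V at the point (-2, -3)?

-8

∂V₁/∂x = 12*x + 12
∂V₂/∂y = 4
∇·V = 12*x + 16
At (-2, -3): -8.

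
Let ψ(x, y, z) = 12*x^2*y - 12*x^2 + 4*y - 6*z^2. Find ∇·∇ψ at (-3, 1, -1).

∂²ψ/∂x² = 24*(y - 1)
∂²ψ/∂y² = 0
∂²ψ/∂z² = -12
∇²ψ = 24*y - 36
At (-3, 1, -1): -12.

-12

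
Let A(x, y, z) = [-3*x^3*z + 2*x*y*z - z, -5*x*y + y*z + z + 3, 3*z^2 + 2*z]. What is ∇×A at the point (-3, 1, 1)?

(∇×A)₁ = ∂A₃/∂y − ∂A₂/∂z = -y - 1
(∇×A)₂ = ∂A₁/∂z − ∂A₃/∂x = -3*x^3 + 2*x*y - 1
(∇×A)₃ = ∂A₂/∂x − ∂A₁/∂y = -2*x*z - 5*y
∇×A = (-y - 1, -3*x^3 + 2*x*y - 1, -2*x*z - 5*y)
At (-3, 1, 1): (-2, 74, 1).

(-2, 74, 1)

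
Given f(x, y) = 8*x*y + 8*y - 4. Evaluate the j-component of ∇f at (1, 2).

(∇f)_2 = ∂f/∂y = 8*x + 8
At (1, 2): 16.

16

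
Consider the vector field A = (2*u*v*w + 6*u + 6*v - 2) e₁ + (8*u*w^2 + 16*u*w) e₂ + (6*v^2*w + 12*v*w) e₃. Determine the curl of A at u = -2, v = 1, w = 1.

(∇×A)₁ = ∂A₃/∂v − ∂A₂/∂w = -16*u*w - 16*u + 12*v*w + 12*w
(∇×A)₂ = ∂A₁/∂w − ∂A₃/∂u = 2*u*v
(∇×A)₃ = ∂A₂/∂u − ∂A₁/∂v = -2*u*w + 8*w^2 + 16*w - 6
∇×A = (-16*u*w - 16*u + 12*v*w + 12*w, 2*u*v, -2*u*w + 8*w^2 + 16*w - 6)
At (-2, 1, 1): (88, -4, 22).

(88, -4, 22)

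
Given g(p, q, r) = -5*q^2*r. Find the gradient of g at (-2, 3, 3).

(0, -90, -45)

∂g/∂p = 0
∂g/∂q = -10*q*r
∂g/∂r = -5*q^2
∇g = (0, -10*q*r, -5*q^2)
At (-2, 3, 3): (0, -90, -45).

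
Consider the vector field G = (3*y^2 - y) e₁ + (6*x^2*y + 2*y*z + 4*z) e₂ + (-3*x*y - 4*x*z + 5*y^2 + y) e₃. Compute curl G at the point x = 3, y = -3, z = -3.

(-36, -21, -89)

(∇×G)₁ = ∂G₃/∂y − ∂G₂/∂z = -3*x + 8*y - 3
(∇×G)₂ = ∂G₁/∂z − ∂G₃/∂x = 3*y + 4*z
(∇×G)₃ = ∂G₂/∂x − ∂G₁/∂y = 12*x*y - 6*y + 1
∇×G = (-3*x + 8*y - 3, 3*y + 4*z, 12*x*y - 6*y + 1)
At (3, -3, -3): (-36, -21, -89).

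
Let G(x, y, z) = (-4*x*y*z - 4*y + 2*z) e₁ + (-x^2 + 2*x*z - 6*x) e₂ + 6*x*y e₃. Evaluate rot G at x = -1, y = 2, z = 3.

(∇×G)₁ = ∂G₃/∂y − ∂G₂/∂z = 4*x
(∇×G)₂ = ∂G₁/∂z − ∂G₃/∂x = -4*x*y - 6*y + 2
(∇×G)₃ = ∂G₂/∂x − ∂G₁/∂y = 4*x*z - 2*x + 2*z - 2
∇×G = (4*x, -4*x*y - 6*y + 2, 4*x*z - 2*x + 2*z - 2)
At (-1, 2, 3): (-4, -2, -6).

(-4, -2, -6)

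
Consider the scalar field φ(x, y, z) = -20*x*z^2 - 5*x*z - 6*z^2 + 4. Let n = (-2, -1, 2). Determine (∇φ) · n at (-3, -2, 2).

∂φ/∂x = -20*z^2 - 5*z
∂φ/∂y = 0
∂φ/∂z = -40*x*z - 5*x - 12*z
∇φ at (-3, -2, 2) = (-90, 0, 231)
∇φ · n = (-90)(-2) + (0)(-1) + (231)(2) = 642

642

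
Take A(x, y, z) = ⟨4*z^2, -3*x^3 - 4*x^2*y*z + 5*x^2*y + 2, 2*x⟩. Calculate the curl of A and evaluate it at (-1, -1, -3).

(-4, -26, 25)

(∇×A)₁ = ∂A₃/∂y − ∂A₂/∂z = 4*x^2*y
(∇×A)₂ = ∂A₁/∂z − ∂A₃/∂x = 8*z - 2
(∇×A)₃ = ∂A₂/∂x − ∂A₁/∂y = -9*x^2 - 8*x*y*z + 10*x*y
∇×A = (4*x^2*y, 8*z - 2, -9*x^2 - 8*x*y*z + 10*x*y)
At (-1, -1, -3): (-4, -26, 25).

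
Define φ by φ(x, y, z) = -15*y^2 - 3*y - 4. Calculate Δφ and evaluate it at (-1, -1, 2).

∂²φ/∂x² = 0
∂²φ/∂y² = -30
∂²φ/∂z² = 0
∇²φ = -30
At (-1, -1, 2): -30.

-30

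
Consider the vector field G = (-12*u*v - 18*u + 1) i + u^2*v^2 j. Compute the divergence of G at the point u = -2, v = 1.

∂G₁/∂u = -12*v - 18
∂G₂/∂v = 2*u^2*v
∇·G = 2*u^2*v - 12*v - 18
At (-2, 1): -22.

-22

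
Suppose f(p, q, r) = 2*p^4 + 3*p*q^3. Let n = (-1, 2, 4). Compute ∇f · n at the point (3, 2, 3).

∂f/∂p = 8*p^3 + 3*q^3
∂f/∂q = 9*p*q^2
∂f/∂r = 0
∇f at (3, 2, 3) = (240, 108, 0)
∇f · n = (240)(-1) + (108)(2) + (0)(4) = -24

-24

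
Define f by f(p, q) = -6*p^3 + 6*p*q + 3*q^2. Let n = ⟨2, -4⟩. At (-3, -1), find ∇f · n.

∂f/∂p = -18*p^2 + 6*q
∂f/∂q = 6*p + 6*q
∇f at (-3, -1) = (-168, -24)
∇f · n = (-168)(2) + (-24)(-4) = -240

-240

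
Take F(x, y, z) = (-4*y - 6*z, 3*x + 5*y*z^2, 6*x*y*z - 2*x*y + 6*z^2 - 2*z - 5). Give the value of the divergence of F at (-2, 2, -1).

-33

∂F₁/∂x = 0
∂F₂/∂y = 5*z^2
∂F₃/∂z = 6*x*y + 12*z - 2
∇·F = 6*x*y + 5*z^2 + 12*z - 2
At (-2, 2, -1): -33.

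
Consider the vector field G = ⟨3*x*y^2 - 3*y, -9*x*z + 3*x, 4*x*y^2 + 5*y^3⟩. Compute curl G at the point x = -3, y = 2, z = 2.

(∇×G)₁ = ∂G₃/∂y − ∂G₂/∂z = 8*x*y + 9*x + 15*y^2
(∇×G)₂ = ∂G₁/∂z − ∂G₃/∂x = -4*y^2
(∇×G)₃ = ∂G₂/∂x − ∂G₁/∂y = -6*x*y - 9*z + 6
∇×G = (8*x*y + 9*x + 15*y^2, -4*y^2, -6*x*y - 9*z + 6)
At (-3, 2, 2): (-15, -16, 24).

(-15, -16, 24)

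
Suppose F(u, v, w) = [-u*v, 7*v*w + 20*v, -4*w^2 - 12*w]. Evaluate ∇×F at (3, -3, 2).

(∇×F)₁ = ∂F₃/∂v − ∂F₂/∂w = -7*v
(∇×F)₂ = ∂F₁/∂w − ∂F₃/∂u = 0
(∇×F)₃ = ∂F₂/∂u − ∂F₁/∂v = u
∇×F = (-7*v, 0, u)
At (3, -3, 2): (21, 0, 3).

(21, 0, 3)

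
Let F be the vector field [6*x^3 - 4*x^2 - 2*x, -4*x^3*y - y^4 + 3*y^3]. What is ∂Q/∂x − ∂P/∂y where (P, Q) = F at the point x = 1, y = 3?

∂F₂/∂x = -12*x^2*y
∂F₁/∂y = 0
Scalar curl = -12*x^2*y
At (1, 3): -36.

-36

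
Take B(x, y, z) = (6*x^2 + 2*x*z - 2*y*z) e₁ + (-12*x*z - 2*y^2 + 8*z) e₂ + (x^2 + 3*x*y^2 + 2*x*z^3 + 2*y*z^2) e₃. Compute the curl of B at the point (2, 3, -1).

(54, -31, 10)

(∇×B)₁ = ∂B₃/∂y − ∂B₂/∂z = 6*x*y + 12*x + 2*z^2 - 8
(∇×B)₂ = ∂B₁/∂z − ∂B₃/∂x = -3*y^2 - 2*y - 2*z^3
(∇×B)₃ = ∂B₂/∂x − ∂B₁/∂y = -10*z
∇×B = (6*x*y + 12*x + 2*z^2 - 8, -3*y^2 - 2*y - 2*z^3, -10*z)
At (2, 3, -1): (54, -31, 10).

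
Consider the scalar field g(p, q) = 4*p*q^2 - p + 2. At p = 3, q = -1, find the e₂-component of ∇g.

-24

(∇g)_2 = ∂g/∂q = 8*p*q
At (3, -1): -24.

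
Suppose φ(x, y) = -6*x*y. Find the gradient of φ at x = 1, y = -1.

∂φ/∂x = -6*y
∂φ/∂y = -6*x
∇φ = (-6*y, -6*x)
At (1, -1): (6, -6).

(6, -6)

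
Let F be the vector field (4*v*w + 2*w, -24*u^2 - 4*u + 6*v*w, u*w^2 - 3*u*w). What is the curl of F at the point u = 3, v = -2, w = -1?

(12, -10, -144)

(∇×F)₁ = ∂F₃/∂v − ∂F₂/∂w = -6*v
(∇×F)₂ = ∂F₁/∂w − ∂F₃/∂u = 4*v - w^2 + 3*w + 2
(∇×F)₃ = ∂F₂/∂u − ∂F₁/∂v = -48*u - 4*w - 4
∇×F = (-6*v, 4*v - w^2 + 3*w + 2, -48*u - 4*w - 4)
At (3, -2, -1): (12, -10, -144).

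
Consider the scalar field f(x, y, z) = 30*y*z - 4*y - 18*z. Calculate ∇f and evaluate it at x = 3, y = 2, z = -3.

(0, -94, 42)

∂f/∂x = 0
∂f/∂y = 30*z - 4
∂f/∂z = 30*y - 18
∇f = (0, 30*z - 4, 30*y - 18)
At (3, 2, -3): (0, -94, 42).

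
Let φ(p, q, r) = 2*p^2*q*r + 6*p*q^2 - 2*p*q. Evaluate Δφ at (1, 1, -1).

∂²φ/∂p² = 4*q*r
∂²φ/∂q² = 12*p
∂²φ/∂r² = 0
∇²φ = 12*p + 4*q*r
At (1, 1, -1): 8.

8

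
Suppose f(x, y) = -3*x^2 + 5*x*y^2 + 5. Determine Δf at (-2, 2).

∂²f/∂x² = -6
∂²f/∂y² = 10*x
∇²f = 10*x - 6
At (-2, 2): -26.

-26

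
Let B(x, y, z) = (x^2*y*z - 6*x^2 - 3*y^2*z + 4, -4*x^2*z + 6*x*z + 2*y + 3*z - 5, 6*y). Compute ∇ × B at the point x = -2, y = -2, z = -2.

(∇×B)₁ = ∂B₃/∂y − ∂B₂/∂z = 4*x^2 - 6*x + 3
(∇×B)₂ = ∂B₁/∂z − ∂B₃/∂x = x^2*y - 3*y^2
(∇×B)₃ = ∂B₂/∂x − ∂B₁/∂y = -x^2*z - 8*x*z + 6*y*z + 6*z
∇×B = (4*x^2 - 6*x + 3, x^2*y - 3*y^2, -x^2*z - 8*x*z + 6*y*z + 6*z)
At (-2, -2, -2): (31, -20, -12).

(31, -20, -12)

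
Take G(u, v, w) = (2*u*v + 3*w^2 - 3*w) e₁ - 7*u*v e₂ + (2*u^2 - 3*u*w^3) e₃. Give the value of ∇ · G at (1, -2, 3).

∂G₁/∂u = 2*v
∂G₂/∂v = -7*u
∂G₃/∂w = -9*u*w^2
∇·G = -9*u*w^2 - 7*u + 2*v
At (1, -2, 3): -92.

-92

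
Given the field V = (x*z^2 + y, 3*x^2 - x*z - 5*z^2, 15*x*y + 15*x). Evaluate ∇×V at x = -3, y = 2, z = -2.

(-68, -33, -17)

(∇×V)₁ = ∂V₃/∂y − ∂V₂/∂z = 16*x + 10*z
(∇×V)₂ = ∂V₁/∂z − ∂V₃/∂x = 2*x*z - 15*y - 15
(∇×V)₃ = ∂V₂/∂x − ∂V₁/∂y = 6*x - z - 1
∇×V = (16*x + 10*z, 2*x*z - 15*y - 15, 6*x - z - 1)
At (-3, 2, -2): (-68, -33, -17).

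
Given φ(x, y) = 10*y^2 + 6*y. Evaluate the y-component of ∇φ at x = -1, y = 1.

(∇φ)_2 = ∂φ/∂y = 20*y + 6
At (-1, 1): 26.

26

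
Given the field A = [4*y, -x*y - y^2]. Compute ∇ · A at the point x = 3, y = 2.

∂A₁/∂x = 0
∂A₂/∂y = -x - 2*y
∇·A = -x - 2*y
At (3, 2): -7.

-7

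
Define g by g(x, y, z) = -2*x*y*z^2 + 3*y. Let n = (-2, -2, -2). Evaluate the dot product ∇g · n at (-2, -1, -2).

∂g/∂x = -2*y*z^2
∂g/∂y = -2*x*z^2 + 3
∂g/∂z = -4*x*y*z
∇g at (-2, -1, -2) = (8, 19, 16)
∇g · n = (8)(-2) + (19)(-2) + (16)(-2) = -86

-86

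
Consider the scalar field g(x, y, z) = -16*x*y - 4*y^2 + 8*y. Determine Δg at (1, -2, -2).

-8

∂²g/∂x² = 0
∂²g/∂y² = -8
∂²g/∂z² = 0
∇²g = -8
At (1, -2, -2): -8.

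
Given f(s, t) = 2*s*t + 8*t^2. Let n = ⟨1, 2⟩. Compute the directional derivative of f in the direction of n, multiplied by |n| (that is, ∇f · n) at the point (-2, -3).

-110

∂f/∂s = 2*t
∂f/∂t = 2*s + 16*t
∇f at (-2, -3) = (-6, -52)
∇f · n = (-6)(1) + (-52)(2) = -110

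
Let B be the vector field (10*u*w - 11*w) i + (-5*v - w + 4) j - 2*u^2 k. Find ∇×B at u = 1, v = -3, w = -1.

(1, 3, 0)

(∇×B)₁ = ∂B₃/∂v − ∂B₂/∂w = 1
(∇×B)₂ = ∂B₁/∂w − ∂B₃/∂u = 14*u - 11
(∇×B)₃ = ∂B₂/∂u − ∂B₁/∂v = 0
∇×B = (1, 14*u - 11, 0)
At (1, -3, -1): (1, 3, 0).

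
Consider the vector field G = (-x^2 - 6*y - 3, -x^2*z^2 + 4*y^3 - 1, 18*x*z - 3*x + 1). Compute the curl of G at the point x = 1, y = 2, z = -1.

(-2, 21, 4)

(∇×G)₁ = ∂G₃/∂y − ∂G₂/∂z = 2*x^2*z
(∇×G)₂ = ∂G₁/∂z − ∂G₃/∂x = -18*z + 3
(∇×G)₃ = ∂G₂/∂x − ∂G₁/∂y = -2*x*z^2 + 6
∇×G = (2*x^2*z, -18*z + 3, -2*x*z^2 + 6)
At (1, 2, -1): (-2, 21, 4).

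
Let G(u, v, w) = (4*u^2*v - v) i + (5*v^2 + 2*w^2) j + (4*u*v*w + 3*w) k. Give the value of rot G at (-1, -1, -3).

(24, -12, -3)

(∇×G)₁ = ∂G₃/∂v − ∂G₂/∂w = 4*u*w - 4*w
(∇×G)₂ = ∂G₁/∂w − ∂G₃/∂u = -4*v*w
(∇×G)₃ = ∂G₂/∂u − ∂G₁/∂v = -4*u^2 + 1
∇×G = (4*u*w - 4*w, -4*v*w, -4*u^2 + 1)
At (-1, -1, -3): (24, -12, -3).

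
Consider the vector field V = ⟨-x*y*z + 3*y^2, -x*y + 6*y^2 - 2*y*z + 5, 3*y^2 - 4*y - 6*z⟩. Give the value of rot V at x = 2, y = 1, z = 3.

(∇×V)₁ = ∂V₃/∂y − ∂V₂/∂z = 8*y - 4
(∇×V)₂ = ∂V₁/∂z − ∂V₃/∂x = -x*y
(∇×V)₃ = ∂V₂/∂x − ∂V₁/∂y = x*z - 7*y
∇×V = (8*y - 4, -x*y, x*z - 7*y)
At (2, 1, 3): (4, -2, -1).

(4, -2, -1)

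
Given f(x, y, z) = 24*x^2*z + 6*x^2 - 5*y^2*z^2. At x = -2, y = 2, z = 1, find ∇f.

∂f/∂x = 48*x*z + 12*x
∂f/∂y = -10*y*z^2
∂f/∂z = 24*x^2 - 10*y^2*z
∇f = (48*x*z + 12*x, -10*y*z^2, 24*x^2 - 10*y^2*z)
At (-2, 2, 1): (-120, -20, 56).

(-120, -20, 56)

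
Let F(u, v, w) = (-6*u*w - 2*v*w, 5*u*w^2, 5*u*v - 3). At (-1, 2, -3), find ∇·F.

18

∂F₁/∂u = -6*w
∂F₂/∂v = 0
∂F₃/∂w = 0
∇·F = -6*w
At (-1, 2, -3): 18.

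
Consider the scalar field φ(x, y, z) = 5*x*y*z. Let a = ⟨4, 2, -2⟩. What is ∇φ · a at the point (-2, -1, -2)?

∂φ/∂x = 5*y*z
∂φ/∂y = 5*x*z
∂φ/∂z = 5*x*y
∇φ at (-2, -1, -2) = (10, 20, 10)
∇φ · a = (10)(4) + (20)(2) + (10)(-2) = 60

60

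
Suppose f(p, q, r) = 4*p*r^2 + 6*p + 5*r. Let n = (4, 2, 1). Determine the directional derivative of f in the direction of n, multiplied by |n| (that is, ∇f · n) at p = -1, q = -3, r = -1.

∂f/∂p = 4*r^2 + 6
∂f/∂q = 0
∂f/∂r = 8*p*r + 5
∇f at (-1, -3, -1) = (10, 0, 13)
∇f · n = (10)(4) + (0)(2) + (13)(1) = 53

53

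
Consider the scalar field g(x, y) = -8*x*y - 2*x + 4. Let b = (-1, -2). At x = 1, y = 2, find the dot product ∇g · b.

∂g/∂x = -8*y - 2
∂g/∂y = -8*x
∇g at (1, 2) = (-18, -8)
∇g · b = (-18)(-1) + (-8)(-2) = 34

34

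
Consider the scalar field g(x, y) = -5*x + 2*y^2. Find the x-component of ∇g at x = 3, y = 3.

-5

(∇g)_1 = ∂g/∂x = -5
At (3, 3): -5.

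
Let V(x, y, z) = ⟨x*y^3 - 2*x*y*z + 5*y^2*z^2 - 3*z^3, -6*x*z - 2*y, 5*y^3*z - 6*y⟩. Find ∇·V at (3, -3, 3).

-146

∂V₁/∂x = y^3 - 2*y*z
∂V₂/∂y = -2
∂V₃/∂z = 5*y^3
∇·V = 6*y^3 - 2*y*z - 2
At (3, -3, 3): -146.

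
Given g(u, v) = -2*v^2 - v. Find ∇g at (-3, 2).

∂g/∂u = 0
∂g/∂v = -4*v - 1
∇g = (0, -4*v - 1)
At (-3, 2): (0, -9).

(0, -9)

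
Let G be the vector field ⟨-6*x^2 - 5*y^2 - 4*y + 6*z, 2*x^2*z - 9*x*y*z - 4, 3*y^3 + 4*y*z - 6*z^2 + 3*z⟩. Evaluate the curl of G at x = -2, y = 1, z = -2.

(-25, 6, 48)

(∇×G)₁ = ∂G₃/∂y − ∂G₂/∂z = -2*x^2 + 9*x*y + 9*y^2 + 4*z
(∇×G)₂ = ∂G₁/∂z − ∂G₃/∂x = 6
(∇×G)₃ = ∂G₂/∂x − ∂G₁/∂y = 4*x*z - 9*y*z + 10*y + 4
∇×G = (-2*x^2 + 9*x*y + 9*y^2 + 4*z, 6, 4*x*z - 9*y*z + 10*y + 4)
At (-2, 1, -2): (-25, 6, 48).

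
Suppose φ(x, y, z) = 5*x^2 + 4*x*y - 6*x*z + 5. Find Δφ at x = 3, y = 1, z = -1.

10

∂²φ/∂x² = 10
∂²φ/∂y² = 0
∂²φ/∂z² = 0
∇²φ = 10
At (3, 1, -1): 10.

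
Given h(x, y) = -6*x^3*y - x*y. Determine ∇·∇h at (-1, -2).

∂²h/∂x² = -36*x*y
∂²h/∂y² = 0
∇²h = -36*x*y
At (-1, -2): -72.

-72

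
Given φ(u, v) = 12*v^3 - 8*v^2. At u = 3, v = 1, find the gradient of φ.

(0, 20)

∂φ/∂u = 0
∂φ/∂v = 36*v^2 - 16*v
∇φ = (0, 36*v^2 - 16*v)
At (3, 1): (0, 20).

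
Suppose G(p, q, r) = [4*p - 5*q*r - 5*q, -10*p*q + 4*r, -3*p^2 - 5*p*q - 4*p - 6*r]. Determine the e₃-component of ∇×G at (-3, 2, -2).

(∇×G)_3 = ∂G₂/∂p − ∂G₁/∂q
= -10*q − (-5*r - 5)
= -10*q + 5*r + 5
At (-3, 2, -2): -25.

-25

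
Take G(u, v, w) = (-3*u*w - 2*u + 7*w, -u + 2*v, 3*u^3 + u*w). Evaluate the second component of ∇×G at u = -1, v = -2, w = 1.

0

(∇×G)_2 = ∂G₁/∂w − ∂G₃/∂u
= -3*u + 7 − (9*u^2 + w)
= -9*u^2 - 3*u - w + 7
At (-1, -2, 1): 0.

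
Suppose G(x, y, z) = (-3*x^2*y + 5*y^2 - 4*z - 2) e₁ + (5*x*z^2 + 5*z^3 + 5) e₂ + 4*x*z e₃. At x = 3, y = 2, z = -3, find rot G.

(∇×G)₁ = ∂G₃/∂y − ∂G₂/∂z = -10*x*z - 15*z^2
(∇×G)₂ = ∂G₁/∂z − ∂G₃/∂x = -4*z - 4
(∇×G)₃ = ∂G₂/∂x − ∂G₁/∂y = 3*x^2 - 10*y + 5*z^2
∇×G = (-10*x*z - 15*z^2, -4*z - 4, 3*x^2 - 10*y + 5*z^2)
At (3, 2, -3): (-45, 8, 52).

(-45, 8, 52)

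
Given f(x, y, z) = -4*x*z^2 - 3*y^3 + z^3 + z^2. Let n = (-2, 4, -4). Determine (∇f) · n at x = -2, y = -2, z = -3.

36

∂f/∂x = -4*z^2
∂f/∂y = -9*y^2
∂f/∂z = -8*x*z + 3*z^2 + 2*z
∇f at (-2, -2, -3) = (-36, -36, -27)
∇f · n = (-36)(-2) + (-36)(4) + (-27)(-4) = 36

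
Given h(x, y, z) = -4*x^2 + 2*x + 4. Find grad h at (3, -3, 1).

(-22, 0, 0)

∂h/∂x = -8*x + 2
∂h/∂y = 0
∂h/∂z = 0
∇h = (-8*x + 2, 0, 0)
At (3, -3, 1): (-22, 0, 0).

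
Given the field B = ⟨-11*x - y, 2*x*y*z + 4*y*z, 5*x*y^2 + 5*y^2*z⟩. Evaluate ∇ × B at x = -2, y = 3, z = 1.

(-30, -45, 7)

(∇×B)₁ = ∂B₃/∂y − ∂B₂/∂z = 8*x*y + 10*y*z - 4*y
(∇×B)₂ = ∂B₁/∂z − ∂B₃/∂x = -5*y^2
(∇×B)₃ = ∂B₂/∂x − ∂B₁/∂y = 2*y*z + 1
∇×B = (8*x*y + 10*y*z - 4*y, -5*y^2, 2*y*z + 1)
At (-2, 3, 1): (-30, -45, 7).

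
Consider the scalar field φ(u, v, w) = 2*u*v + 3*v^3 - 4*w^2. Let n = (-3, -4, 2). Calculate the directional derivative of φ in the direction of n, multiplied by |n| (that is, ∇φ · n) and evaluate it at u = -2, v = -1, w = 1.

∂φ/∂u = 2*v
∂φ/∂v = 2*u + 9*v^2
∂φ/∂w = -8*w
∇φ at (-2, -1, 1) = (-2, 5, -8)
∇φ · n = (-2)(-3) + (5)(-4) + (-8)(2) = -30

-30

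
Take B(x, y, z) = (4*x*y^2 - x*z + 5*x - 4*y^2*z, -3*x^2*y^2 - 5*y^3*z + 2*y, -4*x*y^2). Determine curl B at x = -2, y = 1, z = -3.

(21, 2, 4)

(∇×B)₁ = ∂B₃/∂y − ∂B₂/∂z = -8*x*y + 5*y^3
(∇×B)₂ = ∂B₁/∂z − ∂B₃/∂x = -x
(∇×B)₃ = ∂B₂/∂x − ∂B₁/∂y = -6*x*y^2 - 8*x*y + 8*y*z
∇×B = (-8*x*y + 5*y^3, -x, -6*x*y^2 - 8*x*y + 8*y*z)
At (-2, 1, -3): (21, 2, 4).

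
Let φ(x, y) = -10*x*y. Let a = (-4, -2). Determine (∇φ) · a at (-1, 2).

60

∂φ/∂x = -10*y
∂φ/∂y = -10*x
∇φ at (-1, 2) = (-20, 10)
∇φ · a = (-20)(-4) + (10)(-2) = 60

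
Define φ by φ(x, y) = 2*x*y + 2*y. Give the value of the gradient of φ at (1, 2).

∂φ/∂x = 2*y
∂φ/∂y = 2*x + 2
∇φ = (2*y, 2*x + 2)
At (1, 2): (4, 4).

(4, 4)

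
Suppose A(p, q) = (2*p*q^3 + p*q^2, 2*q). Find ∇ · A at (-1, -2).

-10

∂A₁/∂p = 2*q^3 + q^2
∂A₂/∂q = 2
∇·A = 2*q^3 + q^2 + 2
At (-1, -2): -10.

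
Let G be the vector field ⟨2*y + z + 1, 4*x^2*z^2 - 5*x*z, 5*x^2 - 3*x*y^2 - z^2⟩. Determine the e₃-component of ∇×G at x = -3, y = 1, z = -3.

-203

(∇×G)_3 = ∂G₂/∂x − ∂G₁/∂y
= 8*x*z^2 - 5*z − (2)
= 8*x*z^2 - 5*z - 2
At (-3, 1, -3): -203.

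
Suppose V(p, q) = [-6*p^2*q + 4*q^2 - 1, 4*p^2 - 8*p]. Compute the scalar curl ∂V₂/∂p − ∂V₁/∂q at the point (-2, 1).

-8

∂V₂/∂p = 8*p - 8
∂V₁/∂q = -6*p^2 + 8*q
Scalar curl = 6*p^2 + 8*p - 8*q - 8
At (-2, 1): -8.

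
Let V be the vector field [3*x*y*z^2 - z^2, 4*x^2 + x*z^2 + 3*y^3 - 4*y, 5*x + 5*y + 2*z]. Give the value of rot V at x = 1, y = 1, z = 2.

(∇×V)₁ = ∂V₃/∂y − ∂V₂/∂z = -2*x*z + 5
(∇×V)₂ = ∂V₁/∂z − ∂V₃/∂x = 6*x*y*z - 2*z - 5
(∇×V)₃ = ∂V₂/∂x − ∂V₁/∂y = -3*x*z^2 + 8*x + z^2
∇×V = (-2*x*z + 5, 6*x*y*z - 2*z - 5, -3*x*z^2 + 8*x + z^2)
At (1, 1, 2): (1, 3, 0).

(1, 3, 0)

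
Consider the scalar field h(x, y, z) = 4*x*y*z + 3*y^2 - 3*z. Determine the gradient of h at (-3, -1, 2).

(-8, -30, 9)

∂h/∂x = 4*y*z
∂h/∂y = 4*x*z + 6*y
∂h/∂z = 4*x*y - 3
∇h = (4*y*z, 4*x*z + 6*y, 4*x*y - 3)
At (-3, -1, 2): (-8, -30, 9).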